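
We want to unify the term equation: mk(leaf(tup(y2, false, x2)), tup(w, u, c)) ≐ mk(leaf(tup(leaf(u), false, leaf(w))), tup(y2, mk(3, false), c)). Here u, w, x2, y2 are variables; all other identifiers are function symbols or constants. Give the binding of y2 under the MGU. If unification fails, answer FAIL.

Decompose mk/2: leaf(tup(y2, false, x2)) ≐ leaf(tup(leaf(u), false, leaf(w))),  tup(w, u, c) ≐ tup(y2, mk(3, false), c).
Decompose leaf/1: tup(y2, false, x2) ≐ tup(leaf(u), false, leaf(w)).
Decompose tup/3: y2 ≐ leaf(u),  false ≐ false,  x2 ≐ leaf(w).
Bind y2 := leaf(u); substituting into the one remaining equation that mentions y2 gives: tup(w, u, c) ≐ tup(leaf(u), mk(3, false), c).
Delete trivial equation false ≐ false.
Bind x2 := leaf(w); no other remaining equation mentions x2.
Decompose tup/3: w ≐ leaf(u),  u ≐ mk(3, false),  c ≐ c.
Bind w := leaf(u); no other remaining equation mentions w. Substituting into the earlier binding gives x2 := leaf(leaf(u)).
Bind u := mk(3, false); no other remaining equation mentions u. Substituting into the earlier bindings gives y2 := leaf(mk(3, false)), x2 := leaf(leaf(mk(3, false))), w := leaf(mk(3, false)).
Delete trivial equation c ≐ c.
MGU = { y2 -> leaf(mk(3, false)), x2 -> leaf(leaf(mk(3, false))), w -> leaf(mk(3, false)), u -> mk(3, false) }, so y2 -> leaf(mk(3, false)).

leaf(mk(3, false))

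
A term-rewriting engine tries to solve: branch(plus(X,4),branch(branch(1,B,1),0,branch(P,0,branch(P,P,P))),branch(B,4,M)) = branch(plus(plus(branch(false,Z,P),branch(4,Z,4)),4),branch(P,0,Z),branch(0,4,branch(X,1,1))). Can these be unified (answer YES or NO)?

Decompose branch/3: plus(X,4) = plus(plus(branch(false,Z,P),branch(4,Z,4)),4),  branch(branch(1,B,1),0,branch(P,0,branch(P,P,P))) = branch(P,0,Z),  branch(B,4,M) = branch(0,4,branch(X,1,1)).
Decompose plus/2: X = plus(branch(false,Z,P),branch(4,Z,4)),  4 = 4.
Bind X := plus(branch(false,Z,P),branch(4,Z,4)); substituting into the one remaining equation that mentions X gives: branch(B,4,M) = branch(0,4,branch(plus(branch(false,Z,P),branch(4,Z,4)),1,1)).
Delete trivial equation 4 = 4.
Decompose branch/3: branch(1,B,1) = P,  0 = 0,  branch(P,0,branch(P,P,P)) = Z.
Bind P := branch(1,B,1); substituting into the 2 remaining equations that mention P gives: branch(branch(1,B,1),0,branch(branch(1,B,1),branch(1,B,1),branch(1,B,1))) = Z,  branch(B,4,M) = branch(0,4,branch(plus(branch(false,Z,branch(1,B,1)),branch(4,Z,4)),1,1)). Substituting into the earlier binding gives X := plus(branch(false,Z,branch(1,B,1)),branch(4,Z,4)).
Delete trivial equation 0 = 0.
Bind Z := branch(branch(1,B,1),0,branch(branch(1,B,1),branch(1,B,1),branch(1,B,1))); substituting into the remaining equation gives: branch(B,4,M) = branch(0,4,branch(plus(branch(false,branch(branch(1,B,1),0,branch(branch(1,B,1),branch(1,B,1),branch(1,B,1))),branch(1,B,1)),branch(4,branch(branch(1,B,1),0,branch(branch(1,B,1),branch(1,B,1),branch(1,B,1))),4)),1,1)). Substituting into the earlier binding gives X := plus(branch(false,branch(branch(1,B,1),0,branch(branch(1,B,1),branch(1,B,1),branch(1,B,1))),branch(1,B,1)),branch(4,branch(branch(1,B,1),0,branch(branch(1,B,1),branch(1,B,1),branch(1,B,1))),4)).
Decompose branch/3: B = 0,  4 = 4,  M = branch(plus(branch(false,branch(branch(1,B,1),0,branch(branch(1,B,1),branch(1,B,1),branch(1,B,1))),branch(1,B,1)),branch(4,branch(branch(1,B,1),0,branch(branch(1,B,1),branch(1,B,1),branch(1,B,1))),4)),1,1).
Bind B := 0; substituting into the one remaining equation that mentions B gives: M = branch(plus(branch(false,branch(branch(1,0,1),0,branch(branch(1,0,1),branch(1,0,1),branch(1,0,1))),branch(1,0,1)),branch(4,branch(branch(1,0,1),0,branch(branch(1,0,1),branch(1,0,1),branch(1,0,1))),4)),1,1). Substituting into the earlier bindings gives X := plus(branch(false,branch(branch(1,0,1),0,branch(branch(1,0,1),branch(1,0,1),branch(1,0,1))),branch(1,0,1)),branch(4,branch(branch(1,0,1),0,branch(branch(1,0,1),branch(1,0,1),branch(1,0,1))),4)), P := branch(1,0,1), Z := branch(branch(1,0,1),0,branch(branch(1,0,1),branch(1,0,1),branch(1,0,1))).
Delete trivial equation 4 = 4.
Bind M := branch(plus(branch(false,branch(branch(1,0,1),0,branch(branch(1,0,1),branch(1,0,1),branch(1,0,1))),branch(1,0,1)),branch(4,branch(branch(1,0,1),0,branch(branch(1,0,1),branch(1,0,1),branch(1,0,1))),4)),1,1).
No equations remain and no clash or occurs-check failure arose, so a unifier exists.

YES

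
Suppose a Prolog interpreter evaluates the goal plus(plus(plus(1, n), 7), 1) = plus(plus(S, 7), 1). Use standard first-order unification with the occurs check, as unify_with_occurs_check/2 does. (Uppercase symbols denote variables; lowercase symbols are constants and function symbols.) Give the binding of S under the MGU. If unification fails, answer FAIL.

Decompose plus/2: plus(plus(1, n), 7) = plus(S, 7),  1 = 1.
Decompose plus/2: plus(1, n) = S,  7 = 7.
Bind S := plus(1, n); no other remaining equation mentions S.
Delete trivial equation 7 = 7.
Delete trivial equation 1 = 1.
MGU = { S ↦ plus(1, n) }, so S ↦ plus(1, n).

plus(1, n)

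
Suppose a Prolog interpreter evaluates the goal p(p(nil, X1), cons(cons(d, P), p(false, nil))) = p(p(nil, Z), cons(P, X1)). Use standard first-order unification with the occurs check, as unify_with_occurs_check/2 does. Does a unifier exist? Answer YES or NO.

NO

Decompose p/2: p(nil, X1) = p(nil, Z),  cons(cons(d, P), p(false, nil)) = cons(P, X1).
Decompose p/2: nil = nil,  X1 = Z.
Delete trivial equation nil = nil.
Bind X1 := Z; substituting into the remaining equation gives: cons(cons(d, P), p(false, nil)) = cons(P, Z).
Decompose cons/2: cons(d, P) = P,  p(false, nil) = Z.
Occurs check fails: P occurs in cons(d, P); the equation P = cons(d, P) has no finite solution.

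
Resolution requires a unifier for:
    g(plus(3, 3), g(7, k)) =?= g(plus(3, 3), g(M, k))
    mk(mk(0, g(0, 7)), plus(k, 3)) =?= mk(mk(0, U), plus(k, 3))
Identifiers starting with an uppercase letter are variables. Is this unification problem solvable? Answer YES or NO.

Decompose g/2: plus(3, 3) =?= plus(3, 3),  g(7, k) =?= g(M, k).
Delete trivial equation plus(3, 3) =?= plus(3, 3).
Decompose g/2: 7 =?= M,  k =?= k.
Bind M := 7; no other remaining equation mentions M.
Delete trivial equation k =?= k.
Decompose mk/2: mk(0, g(0, 7)) =?= mk(0, U),  plus(k, 3) =?= plus(k, 3).
Decompose mk/2: 0 =?= 0,  g(0, 7) =?= U.
Delete trivial equation 0 =?= 0.
Bind U := g(0, 7); no other remaining equation mentions U.
Delete trivial equation plus(k, 3) =?= plus(k, 3).
No equations remain and no clash or occurs-check failure arose, so a unifier exists.

YES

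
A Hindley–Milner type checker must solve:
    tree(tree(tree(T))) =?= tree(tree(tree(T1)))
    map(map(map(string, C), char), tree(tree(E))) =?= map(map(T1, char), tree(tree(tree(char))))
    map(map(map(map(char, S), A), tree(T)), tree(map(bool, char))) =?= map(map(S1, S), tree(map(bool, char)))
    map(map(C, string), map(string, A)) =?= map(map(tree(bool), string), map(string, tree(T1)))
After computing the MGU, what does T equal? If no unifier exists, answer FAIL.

Decompose tree/1: tree(tree(T)) =?= tree(tree(T1)).
Decompose tree/1: tree(T) =?= tree(T1).
Decompose tree/1: T =?= T1.
Bind T := T1; substituting into the one remaining equation that mentions T gives: map(map(map(map(char, S), A), tree(T1)), tree(map(bool, char))) =?= map(map(S1, S), tree(map(bool, char))).
Decompose map/2: map(map(string, C), char) =?= map(T1, char),  tree(tree(E)) =?= tree(tree(tree(char))).
Decompose map/2: map(string, C) =?= T1,  char =?= char.
Bind T1 := map(string, C); substituting into the 2 remaining equations that mention T1 gives: map(map(map(map(char, S), A), tree(map(string, C))), tree(map(bool, char))) =?= map(map(S1, S), tree(map(bool, char))),  map(map(C, string), map(string, A)) =?= map(map(tree(bool), string), map(string, tree(map(string, C)))). Substituting into the earlier binding gives T := map(string, C).
Delete trivial equation char =?= char.
Decompose tree/1: tree(E) =?= tree(tree(char)).
Decompose tree/1: E =?= tree(char).
Bind E := tree(char); no other remaining equation mentions E.
Decompose map/2: map(map(map(char, S), A), tree(map(string, C))) =?= map(S1, S),  tree(map(bool, char)) =?= tree(map(bool, char)).
Decompose map/2: map(map(char, S), A) =?= S1,  tree(map(string, C)) =?= S.
Bind S1 := map(map(char, S), A); no other remaining equation mentions S1.
Bind S := tree(map(string, C)); no other remaining equation mentions S. Substituting into the earlier binding gives S1 := map(map(char, tree(map(string, C))), A).
Delete trivial equation tree(map(bool, char)) =?= tree(map(bool, char)).
Decompose map/2: map(C, string) =?= map(tree(bool), string),  map(string, A) =?= map(string, tree(map(string, C))).
Decompose map/2: C =?= tree(bool),  string =?= string.
Bind C := tree(bool); substituting into the one remaining equation that mentions C gives: map(string, A) =?= map(string, tree(map(string, tree(bool)))). Substituting into the earlier bindings gives T := map(string, tree(bool)), T1 := map(string, tree(bool)), S1 := map(map(char, tree(map(string, tree(bool)))), A), S := tree(map(string, tree(bool))).
Delete trivial equation string =?= string.
Decompose map/2: string =?= string,  A =?= tree(map(string, tree(bool))).
Delete trivial equation string =?= string.
Bind A := tree(map(string, tree(bool))). Substituting into the earlier binding gives S1 := map(map(char, tree(map(string, tree(bool)))), tree(map(string, tree(bool)))).
MGU = { T := map(string, tree(bool)), T1 := map(string, tree(bool)), E := tree(char), S1 := map(map(char, tree(map(string, tree(bool)))), tree(map(string, tree(bool)))), S := tree(map(string, tree(bool))), C := tree(bool), A := tree(map(string, tree(bool))) }, so T := map(string, tree(bool)).

map(string, tree(bool))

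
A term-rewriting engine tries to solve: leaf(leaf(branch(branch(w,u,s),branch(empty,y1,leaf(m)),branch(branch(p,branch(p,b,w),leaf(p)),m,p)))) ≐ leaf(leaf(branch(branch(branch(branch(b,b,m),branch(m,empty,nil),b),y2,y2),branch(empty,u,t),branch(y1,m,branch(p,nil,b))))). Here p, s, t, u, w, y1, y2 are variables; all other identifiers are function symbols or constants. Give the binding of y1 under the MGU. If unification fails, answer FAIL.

FAIL

Decompose leaf/1: leaf(branch(branch(w,u,s),branch(empty,y1,leaf(m)),branch(branch(p,branch(p,b,w),leaf(p)),m,p))) ≐ leaf(branch(branch(branch(branch(b,b,m),branch(m,empty,nil),b),y2,y2),branch(empty,u,t),branch(y1,m,branch(p,nil,b)))).
Decompose leaf/1: branch(branch(w,u,s),branch(empty,y1,leaf(m)),branch(branch(p,branch(p,b,w),leaf(p)),m,p)) ≐ branch(branch(branch(branch(b,b,m),branch(m,empty,nil),b),y2,y2),branch(empty,u,t),branch(y1,m,branch(p,nil,b))).
Decompose branch/3: branch(w,u,s) ≐ branch(branch(branch(b,b,m),branch(m,empty,nil),b),y2,y2),  branch(empty,y1,leaf(m)) ≐ branch(empty,u,t),  branch(branch(p,branch(p,b,w),leaf(p)),m,p) ≐ branch(y1,m,branch(p,nil,b)).
Decompose branch/3: w ≐ branch(branch(b,b,m),branch(m,empty,nil),b),  u ≐ y2,  s ≐ y2.
Bind w := branch(branch(b,b,m),branch(m,empty,nil),b); substituting into the one remaining equation that mentions w gives: branch(branch(p,branch(p,b,branch(branch(b,b,m),branch(m,empty,nil),b)),leaf(p)),m,p) ≐ branch(y1,m,branch(p,nil,b)).
Bind u := y2; substituting into the one remaining equation that mentions u gives: branch(empty,y1,leaf(m)) ≐ branch(empty,y2,t).
Bind s := y2; no other remaining equation mentions s.
Decompose branch/3: empty ≐ empty,  y1 ≐ y2,  leaf(m) ≐ t.
Delete trivial equation empty ≐ empty.
Bind y1 := y2; substituting into the one remaining equation that mentions y1 gives: branch(branch(p,branch(p,b,branch(branch(b,b,m),branch(m,empty,nil),b)),leaf(p)),m,p) ≐ branch(y2,m,branch(p,nil,b)).
Bind t := leaf(m); no other remaining equation mentions t.
Decompose branch/3: branch(p,branch(p,b,branch(branch(b,b,m),branch(m,empty,nil),b)),leaf(p)) ≐ y2,  m ≐ m,  p ≐ branch(p,nil,b).
Bind y2 := branch(p,branch(p,b,branch(branch(b,b,m),branch(m,empty,nil),b)),leaf(p)); no other remaining equation mentions y2. Substituting into the earlier bindings gives u := branch(p,branch(p,b,branch(branch(b,b,m),branch(m,empty,nil),b)),leaf(p)), s := branch(p,branch(p,b,branch(branch(b,b,m),branch(m,empty,nil),b)),leaf(p)), y1 := branch(p,branch(p,b,branch(branch(b,b,m),branch(m,empty,nil),b)),leaf(p)).
Delete trivial equation m ≐ m.
Occurs check fails: p occurs in branch(p,nil,b); the equation p ≐ branch(p,nil,b) has no finite solution.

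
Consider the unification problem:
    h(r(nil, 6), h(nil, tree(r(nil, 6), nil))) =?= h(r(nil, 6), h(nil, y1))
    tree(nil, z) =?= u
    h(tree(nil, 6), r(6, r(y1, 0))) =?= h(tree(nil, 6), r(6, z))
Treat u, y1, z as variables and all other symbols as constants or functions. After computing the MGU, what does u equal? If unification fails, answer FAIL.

Decompose h/2: r(nil, 6) =?= r(nil, 6),  h(nil, tree(r(nil, 6), nil)) =?= h(nil, y1).
Delete trivial equation r(nil, 6) =?= r(nil, 6).
Decompose h/2: nil =?= nil,  tree(r(nil, 6), nil) =?= y1.
Delete trivial equation nil =?= nil.
Bind y1 := tree(r(nil, 6), nil); substituting into the one remaining equation that mentions y1 gives: h(tree(nil, 6), r(6, r(tree(r(nil, 6), nil), 0))) =?= h(tree(nil, 6), r(6, z)).
Bind u := tree(nil, z); no other remaining equation mentions u.
Decompose h/2: tree(nil, 6) =?= tree(nil, 6),  r(6, r(tree(r(nil, 6), nil), 0)) =?= r(6, z).
Delete trivial equation tree(nil, 6) =?= tree(nil, 6).
Decompose r/2: 6 =?= 6,  r(tree(r(nil, 6), nil), 0) =?= z.
Delete trivial equation 6 =?= 6.
Bind z := r(tree(r(nil, 6), nil), 0). Substituting into the earlier binding gives u := tree(nil, r(tree(r(nil, 6), nil), 0)).
MGU = { y1 -> tree(r(nil, 6), nil), u -> tree(nil, r(tree(r(nil, 6), nil), 0)), z -> r(tree(r(nil, 6), nil), 0) }, so u -> tree(nil, r(tree(r(nil, 6), nil), 0)).

tree(nil, r(tree(r(nil, 6), nil), 0))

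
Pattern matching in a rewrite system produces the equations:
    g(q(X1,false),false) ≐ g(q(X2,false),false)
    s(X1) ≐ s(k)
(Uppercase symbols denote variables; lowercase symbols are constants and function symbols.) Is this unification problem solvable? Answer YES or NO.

YES

Decompose g/2: q(X1,false) ≐ q(X2,false),  false ≐ false.
Decompose q/2: X1 ≐ X2,  false ≐ false.
Bind X1 := X2; substituting into the one remaining equation that mentions X1 gives: s(X2) ≐ s(k).
Delete trivial equation false ≐ false.
Delete trivial equation false ≐ false.
Decompose s/1: X2 ≐ k.
Bind X2 := k. Substituting into the earlier binding gives X1 := k.
No equations remain and no clash or occurs-check failure arose, so a unifier exists.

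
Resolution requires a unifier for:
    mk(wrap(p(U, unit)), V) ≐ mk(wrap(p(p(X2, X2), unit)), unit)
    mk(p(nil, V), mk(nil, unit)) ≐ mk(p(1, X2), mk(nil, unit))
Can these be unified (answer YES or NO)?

NO

Decompose mk/2: wrap(p(U, unit)) ≐ wrap(p(p(X2, X2), unit)),  V ≐ unit.
Decompose wrap/1: p(U, unit) ≐ p(p(X2, X2), unit).
Decompose p/2: U ≐ p(X2, X2),  unit ≐ unit.
Bind U := p(X2, X2); no other remaining equation mentions U.
Delete trivial equation unit ≐ unit.
Bind V := unit; substituting into the remaining equation gives: mk(p(nil, unit), mk(nil, unit)) ≐ mk(p(1, X2), mk(nil, unit)).
Decompose mk/2: p(nil, unit) ≐ p(1, X2),  mk(nil, unit) ≐ mk(nil, unit).
Decompose p/2: nil ≐ 1,  unit ≐ X2.
Clash: constants nil and 1 differ; no unifier exists.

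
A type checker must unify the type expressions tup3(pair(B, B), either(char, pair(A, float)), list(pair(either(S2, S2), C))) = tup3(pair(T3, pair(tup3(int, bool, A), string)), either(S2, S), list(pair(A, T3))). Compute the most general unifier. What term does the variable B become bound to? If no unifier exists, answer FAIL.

Decompose tup3/3: pair(B, B) = pair(T3, pair(tup3(int, bool, A), string)),  either(char, pair(A, float)) = either(S2, S),  list(pair(either(S2, S2), C)) = list(pair(A, T3)).
Decompose pair/2: B = T3,  B = pair(tup3(int, bool, A), string).
Bind B := T3; substituting into the one remaining equation that mentions B gives: T3 = pair(tup3(int, bool, A), string).
Bind T3 := pair(tup3(int, bool, A), string); substituting into the one remaining equation that mentions T3 gives: list(pair(either(S2, S2), C)) = list(pair(A, pair(tup3(int, bool, A), string))). Substituting into the earlier binding gives B := pair(tup3(int, bool, A), string).
Decompose either/2: char = S2,  pair(A, float) = S.
Bind S2 := char; substituting into the one remaining equation that mentions S2 gives: list(pair(either(char, char), C)) = list(pair(A, pair(tup3(int, bool, A), string))).
Bind S := pair(A, float); no other remaining equation mentions S.
Decompose list/1: pair(either(char, char), C) = pair(A, pair(tup3(int, bool, A), string)).
Decompose pair/2: either(char, char) = A,  C = pair(tup3(int, bool, A), string).
Bind A := either(char, char); substituting into the remaining equation gives: C = pair(tup3(int, bool, either(char, char)), string). Substituting into the earlier bindings gives B := pair(tup3(int, bool, either(char, char)), string), T3 := pair(tup3(int, bool, either(char, char)), string), S := pair(either(char, char), float).
Bind C := pair(tup3(int, bool, either(char, char)), string).
MGU = { B ↦ pair(tup3(int, bool, either(char, char)), string), T3 ↦ pair(tup3(int, bool, either(char, char)), string), S2 ↦ char, S ↦ pair(either(char, char), float), A ↦ either(char, char), C ↦ pair(tup3(int, bool, either(char, char)), string) }, so B ↦ pair(tup3(int, bool, either(char, char)), string).

pair(tup3(int, bool, either(char, char)), string)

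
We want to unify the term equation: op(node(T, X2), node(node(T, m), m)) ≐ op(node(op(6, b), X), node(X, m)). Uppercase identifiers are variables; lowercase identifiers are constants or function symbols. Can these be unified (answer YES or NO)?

Decompose op/2: node(T, X2) ≐ node(op(6, b), X),  node(node(T, m), m) ≐ node(X, m).
Decompose node/2: T ≐ op(6, b),  X2 ≐ X.
Bind T := op(6, b); substituting into the one remaining equation that mentions T gives: node(node(op(6, b), m), m) ≐ node(X, m).
Bind X2 := X; no other remaining equation mentions X2.
Decompose node/2: node(op(6, b), m) ≐ X,  m ≐ m.
Bind X := node(op(6, b), m); no other remaining equation mentions X. Substituting into the earlier binding gives X2 := node(op(6, b), m).
Delete trivial equation m ≐ m.
No equations remain and no clash or occurs-check failure arose, so a unifier exists.

YES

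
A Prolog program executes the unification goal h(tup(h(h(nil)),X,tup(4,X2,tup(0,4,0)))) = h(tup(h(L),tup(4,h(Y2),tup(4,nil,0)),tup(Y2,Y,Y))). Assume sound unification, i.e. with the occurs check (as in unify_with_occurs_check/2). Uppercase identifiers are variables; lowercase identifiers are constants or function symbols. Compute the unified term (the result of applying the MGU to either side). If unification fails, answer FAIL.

Decompose h/1: tup(h(h(nil)),X,tup(4,X2,tup(0,4,0))) = tup(h(L),tup(4,h(Y2),tup(4,nil,0)),tup(Y2,Y,Y)).
Decompose tup/3: h(h(nil)) = h(L),  X = tup(4,h(Y2),tup(4,nil,0)),  tup(4,X2,tup(0,4,0)) = tup(Y2,Y,Y).
Decompose h/1: h(nil) = L.
Bind L := h(nil); no other remaining equation mentions L.
Bind X := tup(4,h(Y2),tup(4,nil,0)); no other remaining equation mentions X.
Decompose tup/3: 4 = Y2,  X2 = Y,  tup(0,4,0) = Y.
Bind Y2 := 4; no other remaining equation mentions Y2. Substituting into the earlier binding gives X := tup(4,h(4),tup(4,nil,0)).
Bind X2 := Y; no other remaining equation mentions X2.
Bind Y := tup(0,4,0). Substituting into the earlier binding gives X2 := tup(0,4,0).
Applying the MGU to either side gives h(tup(h(h(nil)),tup(4,h(4),tup(4,nil,0)),tup(4,tup(0,4,0),tup(0,4,0)))).

h(tup(h(h(nil)),tup(4,h(4),tup(4,nil,0)),tup(4,tup(0,4,0),tup(0,4,0))))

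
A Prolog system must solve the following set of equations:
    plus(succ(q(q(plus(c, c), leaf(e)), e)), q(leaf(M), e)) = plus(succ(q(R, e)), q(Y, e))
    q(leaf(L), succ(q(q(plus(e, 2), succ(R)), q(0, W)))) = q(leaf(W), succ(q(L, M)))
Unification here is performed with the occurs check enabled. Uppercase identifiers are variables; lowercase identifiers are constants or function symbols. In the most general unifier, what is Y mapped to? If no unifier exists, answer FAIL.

leaf(q(0, q(plus(e, 2), succ(q(plus(c, c), leaf(e))))))

Decompose plus/2: succ(q(q(plus(c, c), leaf(e)), e)) = succ(q(R, e)),  q(leaf(M), e) = q(Y, e).
Decompose succ/1: q(q(plus(c, c), leaf(e)), e) = q(R, e).
Decompose q/2: q(plus(c, c), leaf(e)) = R,  e = e.
Bind R := q(plus(c, c), leaf(e)); substituting into the one remaining equation that mentions R gives: q(leaf(L), succ(q(q(plus(e, 2), succ(q(plus(c, c), leaf(e)))), q(0, W)))) = q(leaf(W), succ(q(L, M))).
Delete trivial equation e = e.
Decompose q/2: leaf(M) = Y,  e = e.
Bind Y := leaf(M); no other remaining equation mentions Y.
Delete trivial equation e = e.
Decompose q/2: leaf(L) = leaf(W),  succ(q(q(plus(e, 2), succ(q(plus(c, c), leaf(e)))), q(0, W))) = succ(q(L, M)).
Decompose leaf/1: L = W.
Bind L := W; substituting into the remaining equation gives: succ(q(q(plus(e, 2), succ(q(plus(c, c), leaf(e)))), q(0, W))) = succ(q(W, M)).
Decompose succ/1: q(q(plus(e, 2), succ(q(plus(c, c), leaf(e)))), q(0, W)) = q(W, M).
Decompose q/2: q(plus(e, 2), succ(q(plus(c, c), leaf(e)))) = W,  q(0, W) = M.
Bind W := q(plus(e, 2), succ(q(plus(c, c), leaf(e)))); substituting into the remaining equation gives: q(0, q(plus(e, 2), succ(q(plus(c, c), leaf(e))))) = M. Substituting into the earlier binding gives L := q(plus(e, 2), succ(q(plus(c, c), leaf(e)))).
Bind M := q(0, q(plus(e, 2), succ(q(plus(c, c), leaf(e))))). Substituting into the earlier binding gives Y := leaf(q(0, q(plus(e, 2), succ(q(plus(c, c), leaf(e)))))).
MGU = { R -> q(plus(c, c), leaf(e)), Y -> leaf(q(0, q(plus(e, 2), succ(q(plus(c, c), leaf(e)))))), L -> q(plus(e, 2), succ(q(plus(c, c), leaf(e)))), W -> q(plus(e, 2), succ(q(plus(c, c), leaf(e)))), M -> q(0, q(plus(e, 2), succ(q(plus(c, c), leaf(e))))) }, so Y -> leaf(q(0, q(plus(e, 2), succ(q(plus(c, c), leaf(e)))))).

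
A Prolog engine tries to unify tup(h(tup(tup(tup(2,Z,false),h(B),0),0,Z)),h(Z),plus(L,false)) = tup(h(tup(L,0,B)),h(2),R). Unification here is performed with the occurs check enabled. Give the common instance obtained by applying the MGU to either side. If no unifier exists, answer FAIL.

Decompose tup/3: h(tup(tup(tup(2,Z,false),h(B),0),0,Z)) = h(tup(L,0,B)),  h(Z) = h(2),  plus(L,false) = R.
Decompose h/1: tup(tup(tup(2,Z,false),h(B),0),0,Z) = tup(L,0,B).
Decompose tup/3: tup(tup(2,Z,false),h(B),0) = L,  0 = 0,  Z = B.
Bind L := tup(tup(2,Z,false),h(B),0); substituting into the one remaining equation that mentions L gives: plus(tup(tup(2,Z,false),h(B),0),false) = R.
Delete trivial equation 0 = 0.
Bind Z := B; substituting into the remaining equations gives: h(B) = h(2),  plus(tup(tup(2,B,false),h(B),0),false) = R. Substituting into the earlier binding gives L := tup(tup(2,B,false),h(B),0).
Decompose h/1: B = 2.
Bind B := 2; substituting into the remaining equation gives: plus(tup(tup(2,2,false),h(2),0),false) = R. Substituting into the earlier bindings gives L := tup(tup(2,2,false),h(2),0), Z := 2.
Bind R := plus(tup(tup(2,2,false),h(2),0),false).
Applying the MGU to either side gives tup(h(tup(tup(tup(2,2,false),h(2),0),0,2)),h(2),plus(tup(tup(2,2,false),h(2),0),false)).

tup(h(tup(tup(tup(2,2,false),h(2),0),0,2)),h(2),plus(tup(tup(2,2,false),h(2),0),false))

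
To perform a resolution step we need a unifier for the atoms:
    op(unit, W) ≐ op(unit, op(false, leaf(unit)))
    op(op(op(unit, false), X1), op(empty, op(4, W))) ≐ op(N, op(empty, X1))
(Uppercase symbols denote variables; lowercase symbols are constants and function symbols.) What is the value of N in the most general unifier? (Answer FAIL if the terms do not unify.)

Decompose op/2: unit ≐ unit,  W ≐ op(false, leaf(unit)).
Delete trivial equation unit ≐ unit.
Bind W := op(false, leaf(unit)); substituting into the remaining equation gives: op(op(op(unit, false), X1), op(empty, op(4, op(false, leaf(unit))))) ≐ op(N, op(empty, X1)).
Decompose op/2: op(op(unit, false), X1) ≐ N,  op(empty, op(4, op(false, leaf(unit)))) ≐ op(empty, X1).
Bind N := op(op(unit, false), X1); no other remaining equation mentions N.
Decompose op/2: empty ≐ empty,  op(4, op(false, leaf(unit))) ≐ X1.
Delete trivial equation empty ≐ empty.
Bind X1 := op(4, op(false, leaf(unit))). Substituting into the earlier binding gives N := op(op(unit, false), op(4, op(false, leaf(unit)))).
MGU = { W := op(false, leaf(unit)), N := op(op(unit, false), op(4, op(false, leaf(unit)))), X1 := op(4, op(false, leaf(unit))) }, so N := op(op(unit, false), op(4, op(false, leaf(unit)))).

op(op(unit, false), op(4, op(false, leaf(unit))))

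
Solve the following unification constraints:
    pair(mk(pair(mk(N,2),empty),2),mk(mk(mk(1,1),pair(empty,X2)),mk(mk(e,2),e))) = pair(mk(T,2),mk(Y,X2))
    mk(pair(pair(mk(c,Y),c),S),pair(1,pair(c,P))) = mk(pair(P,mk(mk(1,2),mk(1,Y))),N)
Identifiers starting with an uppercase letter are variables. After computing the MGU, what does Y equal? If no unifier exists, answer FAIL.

Decompose pair/2: mk(pair(mk(N,2),empty),2) = mk(T,2),  mk(mk(mk(1,1),pair(empty,X2)),mk(mk(e,2),e)) = mk(Y,X2).
Decompose mk/2: pair(mk(N,2),empty) = T,  2 = 2.
Bind T := pair(mk(N,2),empty); no other remaining equation mentions T.
Delete trivial equation 2 = 2.
Decompose mk/2: mk(mk(1,1),pair(empty,X2)) = Y,  mk(mk(e,2),e) = X2.
Bind Y := mk(mk(1,1),pair(empty,X2)); substituting into the one remaining equation that mentions Y gives: mk(pair(pair(mk(c,mk(mk(1,1),pair(empty,X2))),c),S),pair(1,pair(c,P))) = mk(pair(P,mk(mk(1,2),mk(1,mk(mk(1,1),pair(empty,X2))))),N).
Bind X2 := mk(mk(e,2),e); substituting into the remaining equation gives: mk(pair(pair(mk(c,mk(mk(1,1),pair(empty,mk(mk(e,2),e)))),c),S),pair(1,pair(c,P))) = mk(pair(P,mk(mk(1,2),mk(1,mk(mk(1,1),pair(empty,mk(mk(e,2),e)))))),N). Substituting into the earlier binding gives Y := mk(mk(1,1),pair(empty,mk(mk(e,2),e))).
Decompose mk/2: pair(pair(mk(c,mk(mk(1,1),pair(empty,mk(mk(e,2),e)))),c),S) = pair(P,mk(mk(1,2),mk(1,mk(mk(1,1),pair(empty,mk(mk(e,2),e)))))),  pair(1,pair(c,P)) = N.
Decompose pair/2: pair(mk(c,mk(mk(1,1),pair(empty,mk(mk(e,2),e)))),c) = P,  S = mk(mk(1,2),mk(1,mk(mk(1,1),pair(empty,mk(mk(e,2),e))))).
Bind P := pair(mk(c,mk(mk(1,1),pair(empty,mk(mk(e,2),e)))),c); substituting into the one remaining equation that mentions P gives: pair(1,pair(c,pair(mk(c,mk(mk(1,1),pair(empty,mk(mk(e,2),e)))),c))) = N.
Bind S := mk(mk(1,2),mk(1,mk(mk(1,1),pair(empty,mk(mk(e,2),e))))); no other remaining equation mentions S.
Bind N := pair(1,pair(c,pair(mk(c,mk(mk(1,1),pair(empty,mk(mk(e,2),e)))),c))). Substituting into the earlier binding gives T := pair(mk(pair(1,pair(c,pair(mk(c,mk(mk(1,1),pair(empty,mk(mk(e,2),e)))),c))),2),empty).
MGU = { T := pair(mk(pair(1,pair(c,pair(mk(c,mk(mk(1,1),pair(empty,mk(mk(e,2),e)))),c))),2),empty), Y := mk(mk(1,1),pair(empty,mk(mk(e,2),e))), X2 := mk(mk(e,2),e), P := pair(mk(c,mk(mk(1,1),pair(empty,mk(mk(e,2),e)))),c), S := mk(mk(1,2),mk(1,mk(mk(1,1),pair(empty,mk(mk(e,2),e))))), N := pair(1,pair(c,pair(mk(c,mk(mk(1,1),pair(empty,mk(mk(e,2),e)))),c))) }, so Y := mk(mk(1,1),pair(empty,mk(mk(e,2),e))).

mk(mk(1,1),pair(empty,mk(mk(e,2),e)))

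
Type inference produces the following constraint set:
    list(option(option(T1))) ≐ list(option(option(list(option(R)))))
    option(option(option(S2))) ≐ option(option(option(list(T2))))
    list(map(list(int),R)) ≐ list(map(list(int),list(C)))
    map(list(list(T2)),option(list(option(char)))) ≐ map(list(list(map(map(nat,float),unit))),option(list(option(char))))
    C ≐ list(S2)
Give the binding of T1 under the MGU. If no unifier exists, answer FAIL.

Decompose list/1: option(option(T1)) ≐ option(option(list(option(R)))).
Decompose option/1: option(T1) ≐ option(list(option(R))).
Decompose option/1: T1 ≐ list(option(R)).
Bind T1 := list(option(R)); no other remaining equation mentions T1.
Decompose option/1: option(option(S2)) ≐ option(option(list(T2))).
Decompose option/1: option(S2) ≐ option(list(T2)).
Decompose option/1: S2 ≐ list(T2).
Bind S2 := list(T2); substituting into the one remaining equation that mentions S2 gives: C ≐ list(list(T2)).
Decompose list/1: map(list(int),R) ≐ map(list(int),list(C)).
Decompose map/2: list(int) ≐ list(int),  R ≐ list(C).
Delete trivial equation list(int) ≐ list(int).
Bind R := list(C); no other remaining equation mentions R. Substituting into the earlier binding gives T1 := list(option(list(C))).
Decompose map/2: list(list(T2)) ≐ list(list(map(map(nat,float),unit))),  option(list(option(char))) ≐ option(list(option(char))).
Decompose list/1: list(T2) ≐ list(map(map(nat,float),unit)).
Decompose list/1: T2 ≐ map(map(nat,float),unit).
Bind T2 := map(map(nat,float),unit); substituting into the one remaining equation that mentions T2 gives: C ≐ list(list(map(map(nat,float),unit))). Substituting into the earlier binding gives S2 := list(map(map(nat,float),unit)).
Delete trivial equation option(list(option(char))) ≐ option(list(option(char))).
Bind C := list(list(map(map(nat,float),unit))). Substituting into the earlier bindings gives T1 := list(option(list(list(list(map(map(nat,float),unit)))))), R := list(list(list(map(map(nat,float),unit)))).
MGU = { T1 -> list(option(list(list(list(map(map(nat,float),unit)))))), S2 -> list(map(map(nat,float),unit)), R -> list(list(list(map(map(nat,float),unit)))), T2 -> map(map(nat,float),unit), C -> list(list(map(map(nat,float),unit))) }, so T1 -> list(option(list(list(list(map(map(nat,float),unit)))))).

list(option(list(list(list(map(map(nat,float),unit))))))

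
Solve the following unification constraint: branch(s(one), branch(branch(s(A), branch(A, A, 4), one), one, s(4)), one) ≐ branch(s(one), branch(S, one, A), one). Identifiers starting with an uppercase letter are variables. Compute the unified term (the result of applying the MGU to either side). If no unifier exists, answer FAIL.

Decompose branch/3: s(one) ≐ s(one),  branch(branch(s(A), branch(A, A, 4), one), one, s(4)) ≐ branch(S, one, A),  one ≐ one.
Delete trivial equation s(one) ≐ s(one).
Decompose branch/3: branch(s(A), branch(A, A, 4), one) ≐ S,  one ≐ one,  s(4) ≐ A.
Bind S := branch(s(A), branch(A, A, 4), one); no other remaining equation mentions S.
Delete trivial equation one ≐ one.
Bind A := s(4); no other remaining equation mentions A. Substituting into the earlier binding gives S := branch(s(s(4)), branch(s(4), s(4), 4), one).
Delete trivial equation one ≐ one.
Applying the MGU to either side gives branch(s(one), branch(branch(s(s(4)), branch(s(4), s(4), 4), one), one, s(4)), one).

branch(s(one), branch(branch(s(s(4)), branch(s(4), s(4), 4), one), one, s(4)), one)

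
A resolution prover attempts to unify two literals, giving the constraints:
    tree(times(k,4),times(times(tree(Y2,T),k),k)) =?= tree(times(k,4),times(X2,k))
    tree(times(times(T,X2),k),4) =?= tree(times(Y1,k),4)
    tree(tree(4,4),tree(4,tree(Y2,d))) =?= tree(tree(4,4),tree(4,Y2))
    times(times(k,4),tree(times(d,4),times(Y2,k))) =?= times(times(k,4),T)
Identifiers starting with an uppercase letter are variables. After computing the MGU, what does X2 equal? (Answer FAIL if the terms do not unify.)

Decompose tree/2: times(k,4) =?= times(k,4),  times(times(tree(Y2,T),k),k) =?= times(X2,k).
Delete trivial equation times(k,4) =?= times(k,4).
Decompose times/2: times(tree(Y2,T),k) =?= X2,  k =?= k.
Bind X2 := times(tree(Y2,T),k); substituting into the one remaining equation that mentions X2 gives: tree(times(times(T,times(tree(Y2,T),k)),k),4) =?= tree(times(Y1,k),4).
Delete trivial equation k =?= k.
Decompose tree/2: times(times(T,times(tree(Y2,T),k)),k) =?= times(Y1,k),  4 =?= 4.
Decompose times/2: times(T,times(tree(Y2,T),k)) =?= Y1,  k =?= k.
Bind Y1 := times(T,times(tree(Y2,T),k)); no other remaining equation mentions Y1.
Delete trivial equation k =?= k.
Delete trivial equation 4 =?= 4.
Decompose tree/2: tree(4,4) =?= tree(4,4),  tree(4,tree(Y2,d)) =?= tree(4,Y2).
Delete trivial equation tree(4,4) =?= tree(4,4).
Decompose tree/2: 4 =?= 4,  tree(Y2,d) =?= Y2.
Delete trivial equation 4 =?= 4.
Occurs check fails: Y2 occurs in tree(Y2,d); the equation Y2 =?= tree(Y2,d) has no finite solution.

FAIL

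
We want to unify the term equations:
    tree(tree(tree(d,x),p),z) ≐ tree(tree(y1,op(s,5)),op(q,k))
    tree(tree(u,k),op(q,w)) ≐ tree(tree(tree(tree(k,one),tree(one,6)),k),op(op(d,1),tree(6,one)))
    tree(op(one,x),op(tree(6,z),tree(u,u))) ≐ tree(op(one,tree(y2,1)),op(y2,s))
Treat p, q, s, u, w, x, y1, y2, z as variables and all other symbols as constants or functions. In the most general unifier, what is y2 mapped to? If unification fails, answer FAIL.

Decompose tree/2: tree(tree(d,x),p) ≐ tree(y1,op(s,5)),  z ≐ op(q,k).
Decompose tree/2: tree(d,x) ≐ y1,  p ≐ op(s,5).
Bind y1 := tree(d,x); no other remaining equation mentions y1.
Bind p := op(s,5); no other remaining equation mentions p.
Bind z := op(q,k); substituting into the one remaining equation that mentions z gives: tree(op(one,x),op(tree(6,op(q,k)),tree(u,u))) ≐ tree(op(one,tree(y2,1)),op(y2,s)).
Decompose tree/2: tree(u,k) ≐ tree(tree(tree(k,one),tree(one,6)),k),  op(q,w) ≐ op(op(d,1),tree(6,one)).
Decompose tree/2: u ≐ tree(tree(k,one),tree(one,6)),  k ≐ k.
Bind u := tree(tree(k,one),tree(one,6)); substituting into the one remaining equation that mentions u gives: tree(op(one,x),op(tree(6,op(q,k)),tree(tree(tree(k,one),tree(one,6)),tree(tree(k,one),tree(one,6))))) ≐ tree(op(one,tree(y2,1)),op(y2,s)).
Delete trivial equation k ≐ k.
Decompose op/2: q ≐ op(d,1),  w ≐ tree(6,one).
Bind q := op(d,1); substituting into the one remaining equation that mentions q gives: tree(op(one,x),op(tree(6,op(op(d,1),k)),tree(tree(tree(k,one),tree(one,6)),tree(tree(k,one),tree(one,6))))) ≐ tree(op(one,tree(y2,1)),op(y2,s)). Substituting into the earlier binding gives z := op(op(d,1),k).
Bind w := tree(6,one); no other remaining equation mentions w.
Decompose tree/2: op(one,x) ≐ op(one,tree(y2,1)),  op(tree(6,op(op(d,1),k)),tree(tree(tree(k,one),tree(one,6)),tree(tree(k,one),tree(one,6)))) ≐ op(y2,s).
Decompose op/2: one ≐ one,  x ≐ tree(y2,1).
Delete trivial equation one ≐ one.
Bind x := tree(y2,1); no other remaining equation mentions x. Substituting into the earlier binding gives y1 := tree(d,tree(y2,1)).
Decompose op/2: tree(6,op(op(d,1),k)) ≐ y2,  tree(tree(tree(k,one),tree(one,6)),tree(tree(k,one),tree(one,6))) ≐ s.
Bind y2 := tree(6,op(op(d,1),k)); no other remaining equation mentions y2. Substituting into the earlier bindings gives y1 := tree(d,tree(tree(6,op(op(d,1),k)),1)), x := tree(tree(6,op(op(d,1),k)),1).
Bind s := tree(tree(tree(k,one),tree(one,6)),tree(tree(k,one),tree(one,6))). Substituting into the earlier binding gives p := op(tree(tree(tree(k,one),tree(one,6)),tree(tree(k,one),tree(one,6))),5).
MGU = { y1 := tree(d,tree(tree(6,op(op(d,1),k)),1)), p := op(tree(tree(tree(k,one),tree(one,6)),tree(tree(k,one),tree(one,6))),5), z := op(op(d,1),k), u := tree(tree(k,one),tree(one,6)), q := op(d,1), w := tree(6,one), x := tree(tree(6,op(op(d,1),k)),1), y2 := tree(6,op(op(d,1),k)), s := tree(tree(tree(k,one),tree(one,6)),tree(tree(k,one),tree(one,6))) }, so y2 := tree(6,op(op(d,1),k)).

tree(6,op(op(d,1),k))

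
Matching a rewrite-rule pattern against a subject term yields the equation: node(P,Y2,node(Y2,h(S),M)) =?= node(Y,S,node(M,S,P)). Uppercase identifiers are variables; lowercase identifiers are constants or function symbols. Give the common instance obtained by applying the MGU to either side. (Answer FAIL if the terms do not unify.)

Decompose node/3: P =?= Y,  Y2 =?= S,  node(Y2,h(S),M) =?= node(M,S,P).
Bind P := Y; substituting into the one remaining equation that mentions P gives: node(Y2,h(S),M) =?= node(M,S,Y).
Bind Y2 := S; substituting into the remaining equation gives: node(S,h(S),M) =?= node(M,S,Y).
Decompose node/3: S =?= M,  h(S) =?= S,  M =?= Y.
Bind S := M; substituting into the one remaining equation that mentions S gives: h(M) =?= M. Substituting into the earlier binding gives Y2 := M.
Occurs check fails: M occurs in h(M); the equation M =?= h(M) has no finite solution.

FAIL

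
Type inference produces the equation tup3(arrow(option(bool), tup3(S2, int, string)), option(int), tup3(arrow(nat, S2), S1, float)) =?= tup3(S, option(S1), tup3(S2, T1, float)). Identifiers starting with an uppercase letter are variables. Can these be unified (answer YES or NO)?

Decompose tup3/3: arrow(option(bool), tup3(S2, int, string)) =?= S,  option(int) =?= option(S1),  tup3(arrow(nat, S2), S1, float) =?= tup3(S2, T1, float).
Bind S := arrow(option(bool), tup3(S2, int, string)); no other remaining equation mentions S.
Decompose option/1: int =?= S1.
Bind S1 := int; substituting into the remaining equation gives: tup3(arrow(nat, S2), int, float) =?= tup3(S2, T1, float).
Decompose tup3/3: arrow(nat, S2) =?= S2,  int =?= T1,  float =?= float.
Occurs check fails: S2 occurs in arrow(nat, S2); the equation S2 =?= arrow(nat, S2) has no finite solution.

NO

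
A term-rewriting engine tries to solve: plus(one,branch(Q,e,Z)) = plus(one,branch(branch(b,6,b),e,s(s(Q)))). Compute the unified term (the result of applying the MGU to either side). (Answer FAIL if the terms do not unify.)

plus(one,branch(branch(b,6,b),e,s(s(branch(b,6,b)))))

Decompose plus/2: one = one,  branch(Q,e,Z) = branch(branch(b,6,b),e,s(s(Q))).
Delete trivial equation one = one.
Decompose branch/3: Q = branch(b,6,b),  e = e,  Z = s(s(Q)).
Bind Q := branch(b,6,b); substituting into the one remaining equation that mentions Q gives: Z = s(s(branch(b,6,b))).
Delete trivial equation e = e.
Bind Z := s(s(branch(b,6,b))).
Applying the MGU to either side gives plus(one,branch(branch(b,6,b),e,s(s(branch(b,6,b))))).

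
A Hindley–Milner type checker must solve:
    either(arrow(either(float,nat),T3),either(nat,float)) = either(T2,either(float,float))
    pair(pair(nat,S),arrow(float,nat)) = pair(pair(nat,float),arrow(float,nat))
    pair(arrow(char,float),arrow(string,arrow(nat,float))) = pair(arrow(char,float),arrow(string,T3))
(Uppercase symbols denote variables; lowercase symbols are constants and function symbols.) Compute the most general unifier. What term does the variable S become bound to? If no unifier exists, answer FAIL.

FAIL

Decompose either/2: arrow(either(float,nat),T3) = T2,  either(nat,float) = either(float,float).
Bind T2 := arrow(either(float,nat),T3); no other remaining equation mentions T2.
Decompose either/2: nat = float,  float = float.
Clash: constants nat and float differ; no unifier exists.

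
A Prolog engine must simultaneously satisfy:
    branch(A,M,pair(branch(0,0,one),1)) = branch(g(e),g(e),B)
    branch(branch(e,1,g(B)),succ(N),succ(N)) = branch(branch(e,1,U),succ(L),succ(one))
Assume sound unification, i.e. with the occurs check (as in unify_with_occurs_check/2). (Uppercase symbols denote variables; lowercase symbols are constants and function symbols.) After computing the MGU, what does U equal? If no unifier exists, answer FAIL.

Decompose branch/3: A = g(e),  M = g(e),  pair(branch(0,0,one),1) = B.
Bind A := g(e); no other remaining equation mentions A.
Bind M := g(e); no other remaining equation mentions M.
Bind B := pair(branch(0,0,one),1); substituting into the remaining equation gives: branch(branch(e,1,g(pair(branch(0,0,one),1))),succ(N),succ(N)) = branch(branch(e,1,U),succ(L),succ(one)).
Decompose branch/3: branch(e,1,g(pair(branch(0,0,one),1))) = branch(e,1,U),  succ(N) = succ(L),  succ(N) = succ(one).
Decompose branch/3: e = e,  1 = 1,  g(pair(branch(0,0,one),1)) = U.
Delete trivial equation e = e.
Delete trivial equation 1 = 1.
Bind U := g(pair(branch(0,0,one),1)); no other remaining equation mentions U.
Decompose succ/1: N = L.
Bind N := L; substituting into the remaining equation gives: succ(L) = succ(one).
Decompose succ/1: L = one.
Bind L := one. Substituting into the earlier binding gives N := one.
MGU = { A -> g(e), M -> g(e), B -> pair(branch(0,0,one),1), U -> g(pair(branch(0,0,one),1)), N -> one, L -> one }, so U -> g(pair(branch(0,0,one),1)).

g(pair(branch(0,0,one),1))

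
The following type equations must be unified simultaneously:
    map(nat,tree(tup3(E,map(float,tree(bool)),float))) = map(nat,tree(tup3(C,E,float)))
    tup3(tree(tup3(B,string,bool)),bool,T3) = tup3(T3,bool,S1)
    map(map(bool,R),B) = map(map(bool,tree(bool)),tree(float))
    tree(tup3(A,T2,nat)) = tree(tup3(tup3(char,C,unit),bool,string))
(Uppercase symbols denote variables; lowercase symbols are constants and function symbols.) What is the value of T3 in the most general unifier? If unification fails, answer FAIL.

Decompose map/2: nat = nat,  tree(tup3(E,map(float,tree(bool)),float)) = tree(tup3(C,E,float)).
Delete trivial equation nat = nat.
Decompose tree/1: tup3(E,map(float,tree(bool)),float) = tup3(C,E,float).
Decompose tup3/3: E = C,  map(float,tree(bool)) = E,  float = float.
Bind E := C; substituting into the one remaining equation that mentions E gives: map(float,tree(bool)) = C.
Bind C := map(float,tree(bool)); substituting into the one remaining equation that mentions C gives: tree(tup3(A,T2,nat)) = tree(tup3(tup3(char,map(float,tree(bool)),unit),bool,string)). Substituting into the earlier binding gives E := map(float,tree(bool)).
Delete trivial equation float = float.
Decompose tup3/3: tree(tup3(B,string,bool)) = T3,  bool = bool,  T3 = S1.
Bind T3 := tree(tup3(B,string,bool)); substituting into the one remaining equation that mentions T3 gives: tree(tup3(B,string,bool)) = S1.
Delete trivial equation bool = bool.
Bind S1 := tree(tup3(B,string,bool)); no other remaining equation mentions S1.
Decompose map/2: map(bool,R) = map(bool,tree(bool)),  B = tree(float).
Decompose map/2: bool = bool,  R = tree(bool).
Delete trivial equation bool = bool.
Bind R := tree(bool); no other remaining equation mentions R.
Bind B := tree(float); no other remaining equation mentions B. Substituting into the earlier bindings gives T3 := tree(tup3(tree(float),string,bool)), S1 := tree(tup3(tree(float),string,bool)).
Decompose tree/1: tup3(A,T2,nat) = tup3(tup3(char,map(float,tree(bool)),unit),bool,string).
Decompose tup3/3: A = tup3(char,map(float,tree(bool)),unit),  T2 = bool,  nat = string.
Bind A := tup3(char,map(float,tree(bool)),unit); no other remaining equation mentions A.
Bind T2 := bool; no other remaining equation mentions T2.
Clash: constants nat and string differ; no unifier exists.

FAIL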